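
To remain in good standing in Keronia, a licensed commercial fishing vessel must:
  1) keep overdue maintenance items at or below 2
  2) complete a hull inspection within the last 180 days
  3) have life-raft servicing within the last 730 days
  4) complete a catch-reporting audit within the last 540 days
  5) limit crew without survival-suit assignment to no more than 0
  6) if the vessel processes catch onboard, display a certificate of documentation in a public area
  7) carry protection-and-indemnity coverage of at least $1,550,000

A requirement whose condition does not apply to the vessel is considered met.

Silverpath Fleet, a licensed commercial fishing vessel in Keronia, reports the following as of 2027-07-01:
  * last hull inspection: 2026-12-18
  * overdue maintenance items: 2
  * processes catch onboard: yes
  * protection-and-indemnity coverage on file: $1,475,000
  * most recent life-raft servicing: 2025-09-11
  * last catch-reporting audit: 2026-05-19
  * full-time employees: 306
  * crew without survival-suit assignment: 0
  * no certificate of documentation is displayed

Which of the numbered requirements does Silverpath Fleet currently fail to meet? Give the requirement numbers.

2, 6, 7

1. overdue maintenance items 2 ≤ 2 → met
2. hull inspection 195 days ago vs limit 180 → not met
3. life-raft servicing 658 days ago vs limit 730 → met
4. catch-reporting audit 408 days ago vs limit 540 → met
5. crew without survival-suit assignment 0 ≤ 0 → met
6. condition 'processes catch onboard' holds; certificate of documentation absent → not met
7. protection-and-indemnity coverage $1,475,000 < $1,550,000 → not met
Not met: 2, 6, 7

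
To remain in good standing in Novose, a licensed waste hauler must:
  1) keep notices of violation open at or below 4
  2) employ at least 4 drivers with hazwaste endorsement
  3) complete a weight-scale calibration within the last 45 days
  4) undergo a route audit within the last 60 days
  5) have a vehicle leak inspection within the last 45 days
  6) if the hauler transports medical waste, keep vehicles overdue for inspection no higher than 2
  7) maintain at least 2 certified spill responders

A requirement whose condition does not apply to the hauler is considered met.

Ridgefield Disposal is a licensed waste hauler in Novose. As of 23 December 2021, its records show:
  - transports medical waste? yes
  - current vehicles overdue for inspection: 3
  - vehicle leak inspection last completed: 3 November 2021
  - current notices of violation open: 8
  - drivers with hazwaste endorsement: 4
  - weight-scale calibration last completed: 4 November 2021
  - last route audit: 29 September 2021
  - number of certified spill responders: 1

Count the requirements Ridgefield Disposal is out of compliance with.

1. notices of violation open 8 > 4 → not met
2. drivers with hazwaste endorsement 4 ≥ 4 → met
3. weight-scale calibration 49 days ago vs limit 45 → not met
4. route audit 85 days ago vs limit 60 → not met
5. vehicle leak inspection 50 days ago vs limit 45 → not met
6. condition 'transports medical waste' holds; vehicles overdue for inspection 3 > 2 → not met
7. certified spill responders 1 < 2 → not met
Not met: 6 of 7

6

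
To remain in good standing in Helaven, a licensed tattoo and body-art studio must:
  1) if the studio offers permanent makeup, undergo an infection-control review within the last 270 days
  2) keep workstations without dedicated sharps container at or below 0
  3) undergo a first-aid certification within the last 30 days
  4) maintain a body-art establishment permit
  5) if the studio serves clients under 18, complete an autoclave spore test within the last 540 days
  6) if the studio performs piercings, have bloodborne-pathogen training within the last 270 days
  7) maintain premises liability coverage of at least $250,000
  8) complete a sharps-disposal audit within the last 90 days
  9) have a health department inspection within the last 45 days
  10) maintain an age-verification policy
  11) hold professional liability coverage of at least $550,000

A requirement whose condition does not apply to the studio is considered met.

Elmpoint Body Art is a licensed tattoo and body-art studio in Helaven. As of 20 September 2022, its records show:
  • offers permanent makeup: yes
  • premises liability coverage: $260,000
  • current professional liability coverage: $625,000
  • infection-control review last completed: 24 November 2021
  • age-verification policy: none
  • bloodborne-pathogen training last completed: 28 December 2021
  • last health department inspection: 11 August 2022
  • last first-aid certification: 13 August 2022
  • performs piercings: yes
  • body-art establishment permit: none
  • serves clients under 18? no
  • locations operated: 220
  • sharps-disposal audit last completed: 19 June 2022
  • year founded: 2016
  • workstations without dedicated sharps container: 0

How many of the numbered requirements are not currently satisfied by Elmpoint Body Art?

5

1. condition 'offers permanent makeup' holds; infection-control review 300 days ago vs limit 270 → not met
2. workstations without dedicated sharps container 0 ≤ 0 → met
3. first-aid certification 38 days ago vs limit 30 → not met
4. body-art establishment permit absent → not met
5. condition 'serves clients under 18' does not hold → requirement n/a → met
6. condition 'performs piercings' holds; bloodborne-pathogen training 266 days ago vs limit 270 → met
7. premises liability coverage $260,000 ≥ $250,000 → met
8. sharps-disposal audit 93 days ago vs limit 90 → not met
9. health department inspection 40 days ago vs limit 45 → met
10. age-verification policy absent → not met
11. professional liability coverage $625,000 ≥ $550,000 → met
Not met: 5 of 11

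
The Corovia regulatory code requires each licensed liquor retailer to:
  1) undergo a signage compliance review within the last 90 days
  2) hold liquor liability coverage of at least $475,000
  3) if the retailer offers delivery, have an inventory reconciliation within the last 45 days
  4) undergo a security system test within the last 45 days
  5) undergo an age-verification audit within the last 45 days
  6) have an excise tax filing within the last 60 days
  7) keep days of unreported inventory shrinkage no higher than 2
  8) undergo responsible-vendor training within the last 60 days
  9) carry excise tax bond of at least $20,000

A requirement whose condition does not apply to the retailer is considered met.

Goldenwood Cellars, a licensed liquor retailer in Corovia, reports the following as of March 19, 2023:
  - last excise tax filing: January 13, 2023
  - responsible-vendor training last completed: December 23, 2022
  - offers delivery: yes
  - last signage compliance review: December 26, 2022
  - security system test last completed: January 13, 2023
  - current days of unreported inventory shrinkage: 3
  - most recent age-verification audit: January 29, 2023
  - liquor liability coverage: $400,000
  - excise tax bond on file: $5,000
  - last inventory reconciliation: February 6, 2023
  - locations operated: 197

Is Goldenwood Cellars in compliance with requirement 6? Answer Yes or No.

No

6. excise tax filing 65 days ago vs limit 60 → not met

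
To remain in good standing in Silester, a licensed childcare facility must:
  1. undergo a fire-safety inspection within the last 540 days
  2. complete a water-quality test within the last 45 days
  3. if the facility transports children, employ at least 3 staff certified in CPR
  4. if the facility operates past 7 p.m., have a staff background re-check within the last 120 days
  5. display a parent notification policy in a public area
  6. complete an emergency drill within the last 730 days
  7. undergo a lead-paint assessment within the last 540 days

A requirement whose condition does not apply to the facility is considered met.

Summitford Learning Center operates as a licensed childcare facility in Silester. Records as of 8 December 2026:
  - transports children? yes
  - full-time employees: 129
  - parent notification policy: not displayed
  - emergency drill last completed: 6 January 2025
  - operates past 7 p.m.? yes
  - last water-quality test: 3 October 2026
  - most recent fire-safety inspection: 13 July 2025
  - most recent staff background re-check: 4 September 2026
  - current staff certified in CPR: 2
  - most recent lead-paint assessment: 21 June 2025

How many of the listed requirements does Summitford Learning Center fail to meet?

3

1. fire-safety inspection 513 days ago vs limit 540 → met
2. water-quality test 66 days ago vs limit 45 → not met
3. condition 'transports children' holds; staff certified in CPR 2 < 3 → not met
4. condition 'operates past 7 p.m.' holds; staff background re-check 95 days ago vs limit 120 → met
5. parent notification policy absent → not met
6. emergency drill 701 days ago vs limit 730 → met
7. lead-paint assessment 535 days ago vs limit 540 → met
Not met: 3 of 7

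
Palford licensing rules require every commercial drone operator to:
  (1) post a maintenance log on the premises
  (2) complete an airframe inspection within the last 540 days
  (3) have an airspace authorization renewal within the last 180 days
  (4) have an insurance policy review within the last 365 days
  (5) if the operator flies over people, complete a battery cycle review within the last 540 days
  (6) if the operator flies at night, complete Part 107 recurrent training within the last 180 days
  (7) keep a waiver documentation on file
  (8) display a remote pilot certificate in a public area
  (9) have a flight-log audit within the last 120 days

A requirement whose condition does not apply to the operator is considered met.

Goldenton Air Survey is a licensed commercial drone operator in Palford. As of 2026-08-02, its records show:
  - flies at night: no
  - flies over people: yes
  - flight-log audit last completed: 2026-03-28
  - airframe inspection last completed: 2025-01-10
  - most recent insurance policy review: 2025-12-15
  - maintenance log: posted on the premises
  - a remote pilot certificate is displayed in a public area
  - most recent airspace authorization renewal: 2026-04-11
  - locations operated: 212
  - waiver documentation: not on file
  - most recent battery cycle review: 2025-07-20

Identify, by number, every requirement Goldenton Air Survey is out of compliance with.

1. maintenance log present → met
2. airframe inspection 569 days ago vs limit 540 → not met
3. airspace authorization renewal 113 days ago vs limit 180 → met
4. insurance policy review 230 days ago vs limit 365 → met
5. condition 'flies over people' holds; battery cycle review 378 days ago vs limit 540 → met
6. condition 'flies at night' does not hold → requirement n/a → met
7. waiver documentation absent → not met
8. remote pilot certificate present → met
9. flight-log audit 127 days ago vs limit 120 → not met
Not met: 2, 7, 9

2, 7, 9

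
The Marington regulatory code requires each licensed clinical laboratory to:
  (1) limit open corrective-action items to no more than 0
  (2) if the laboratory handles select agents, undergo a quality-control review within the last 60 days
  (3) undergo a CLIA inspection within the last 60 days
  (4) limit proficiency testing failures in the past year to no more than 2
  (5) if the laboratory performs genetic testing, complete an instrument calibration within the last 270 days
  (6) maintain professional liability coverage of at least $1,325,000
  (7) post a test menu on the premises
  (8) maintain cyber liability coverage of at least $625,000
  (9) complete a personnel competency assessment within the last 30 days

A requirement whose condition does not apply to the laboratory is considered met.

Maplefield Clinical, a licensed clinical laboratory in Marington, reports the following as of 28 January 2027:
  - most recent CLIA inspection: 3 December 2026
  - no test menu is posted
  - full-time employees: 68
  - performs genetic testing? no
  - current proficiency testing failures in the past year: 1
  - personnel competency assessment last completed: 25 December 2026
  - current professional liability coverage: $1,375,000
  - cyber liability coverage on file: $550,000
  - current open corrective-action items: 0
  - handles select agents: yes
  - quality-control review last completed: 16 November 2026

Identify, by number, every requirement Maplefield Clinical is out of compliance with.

2, 7, 8, 9

1. open corrective-action items 0 ≤ 0 → met
2. condition 'handles select agents' holds; quality-control review 73 days ago vs limit 60 → not met
3. CLIA inspection 56 days ago vs limit 60 → met
4. proficiency testing failures in the past year 1 ≤ 2 → met
5. condition 'performs genetic testing' does not hold → requirement n/a → met
6. professional liability coverage $1,375,000 ≥ $1,325,000 → met
7. test menu absent → not met
8. cyber liability coverage $550,000 < $625,000 → not met
9. personnel competency assessment 34 days ago vs limit 30 → not met
Not met: 2, 7, 8, 9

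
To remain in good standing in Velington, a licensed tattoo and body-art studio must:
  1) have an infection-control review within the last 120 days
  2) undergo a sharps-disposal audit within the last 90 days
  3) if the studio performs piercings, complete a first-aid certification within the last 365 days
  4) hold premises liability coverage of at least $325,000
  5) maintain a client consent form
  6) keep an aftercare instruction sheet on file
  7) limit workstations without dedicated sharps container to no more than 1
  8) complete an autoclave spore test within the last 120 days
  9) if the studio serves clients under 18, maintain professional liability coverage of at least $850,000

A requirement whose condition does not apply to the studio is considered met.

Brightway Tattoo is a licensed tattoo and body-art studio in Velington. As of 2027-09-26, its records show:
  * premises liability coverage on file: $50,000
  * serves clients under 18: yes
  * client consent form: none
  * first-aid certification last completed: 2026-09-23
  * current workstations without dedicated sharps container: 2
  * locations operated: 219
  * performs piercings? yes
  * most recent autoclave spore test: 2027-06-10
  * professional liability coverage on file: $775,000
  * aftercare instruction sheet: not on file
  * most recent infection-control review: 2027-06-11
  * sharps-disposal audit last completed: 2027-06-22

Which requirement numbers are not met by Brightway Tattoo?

1. infection-control review 107 days ago vs limit 120 → met
2. sharps-disposal audit 96 days ago vs limit 90 → not met
3. condition 'performs piercings' holds; first-aid certification 368 days ago vs limit 365 → not met
4. premises liability coverage $50,000 < $325,000 → not met
5. client consent form absent → not met
6. aftercare instruction sheet absent → not met
7. workstations without dedicated sharps container 2 > 1 → not met
8. autoclave spore test 108 days ago vs limit 120 → met
9. condition 'serves clients under 18' holds; professional liability coverage $775,000 < $850,000 → not met
Not met: 2, 3, 4, 5, 6, 7, 9

2, 3, 4, 5, 6, 7, 9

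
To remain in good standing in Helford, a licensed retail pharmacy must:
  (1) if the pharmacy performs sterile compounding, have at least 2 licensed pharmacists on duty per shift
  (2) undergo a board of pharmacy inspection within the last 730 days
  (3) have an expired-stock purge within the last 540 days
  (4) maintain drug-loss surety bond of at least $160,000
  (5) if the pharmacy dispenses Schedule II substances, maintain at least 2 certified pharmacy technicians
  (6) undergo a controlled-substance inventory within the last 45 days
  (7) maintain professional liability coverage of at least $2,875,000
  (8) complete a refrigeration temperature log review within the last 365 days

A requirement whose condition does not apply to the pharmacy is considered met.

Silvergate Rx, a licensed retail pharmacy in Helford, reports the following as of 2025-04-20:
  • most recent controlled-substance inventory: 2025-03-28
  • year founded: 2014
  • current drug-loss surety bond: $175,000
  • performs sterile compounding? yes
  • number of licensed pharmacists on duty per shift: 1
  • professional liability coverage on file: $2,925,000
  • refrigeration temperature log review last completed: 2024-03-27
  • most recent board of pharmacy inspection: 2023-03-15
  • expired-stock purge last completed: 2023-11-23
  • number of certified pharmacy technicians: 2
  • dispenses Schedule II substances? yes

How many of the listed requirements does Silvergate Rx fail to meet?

1. condition 'performs sterile compounding' holds; licensed pharmacists on duty per shift 1 < 2 → not met
2. board of pharmacy inspection 767 days ago vs limit 730 → not met
3. expired-stock purge 514 days ago vs limit 540 → met
4. drug-loss surety bond $175,000 ≥ $160,000 → met
5. condition 'dispenses Schedule II substances' holds; certified pharmacy technicians 2 ≥ 2 → met
6. controlled-substance inventory 23 days ago vs limit 45 → met
7. professional liability coverage $2,925,000 ≥ $2,875,000 → met
8. refrigeration temperature log review 389 days ago vs limit 365 → not met
Not met: 3 of 8

3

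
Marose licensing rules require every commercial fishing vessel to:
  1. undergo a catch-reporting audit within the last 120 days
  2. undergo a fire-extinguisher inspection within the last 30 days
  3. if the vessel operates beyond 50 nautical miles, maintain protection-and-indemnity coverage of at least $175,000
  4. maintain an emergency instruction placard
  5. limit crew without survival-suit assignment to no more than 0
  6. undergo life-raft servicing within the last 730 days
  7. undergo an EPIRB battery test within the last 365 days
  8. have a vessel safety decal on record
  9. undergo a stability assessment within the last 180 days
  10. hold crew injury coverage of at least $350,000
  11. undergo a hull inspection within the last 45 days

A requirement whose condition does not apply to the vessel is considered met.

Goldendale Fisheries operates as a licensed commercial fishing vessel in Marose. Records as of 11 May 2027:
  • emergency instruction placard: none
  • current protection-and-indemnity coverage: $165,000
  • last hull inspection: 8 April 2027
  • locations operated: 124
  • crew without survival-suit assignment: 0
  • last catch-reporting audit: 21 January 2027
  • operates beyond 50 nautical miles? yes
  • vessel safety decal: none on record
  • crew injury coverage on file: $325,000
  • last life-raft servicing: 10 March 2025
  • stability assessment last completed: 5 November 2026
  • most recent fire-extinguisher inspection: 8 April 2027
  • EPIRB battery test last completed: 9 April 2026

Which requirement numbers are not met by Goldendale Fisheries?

2, 3, 4, 6, 7, 8, 9, 10

1. catch-reporting audit 110 days ago vs limit 120 → met
2. fire-extinguisher inspection 33 days ago vs limit 30 → not met
3. condition 'operates beyond 50 nautical miles' holds; protection-and-indemnity coverage $165,000 < $175,000 → not met
4. emergency instruction placard absent → not met
5. crew without survival-suit assignment 0 ≤ 0 → met
6. life-raft servicing 792 days ago vs limit 730 → not met
7. EPIRB battery test 397 days ago vs limit 365 → not met
8. vessel safety decal absent → not met
9. stability assessment 187 days ago vs limit 180 → not met
10. crew injury coverage $325,000 < $350,000 → not met
11. hull inspection 33 days ago vs limit 45 → met
Not met: 2, 3, 4, 6, 7, 8, 9, 10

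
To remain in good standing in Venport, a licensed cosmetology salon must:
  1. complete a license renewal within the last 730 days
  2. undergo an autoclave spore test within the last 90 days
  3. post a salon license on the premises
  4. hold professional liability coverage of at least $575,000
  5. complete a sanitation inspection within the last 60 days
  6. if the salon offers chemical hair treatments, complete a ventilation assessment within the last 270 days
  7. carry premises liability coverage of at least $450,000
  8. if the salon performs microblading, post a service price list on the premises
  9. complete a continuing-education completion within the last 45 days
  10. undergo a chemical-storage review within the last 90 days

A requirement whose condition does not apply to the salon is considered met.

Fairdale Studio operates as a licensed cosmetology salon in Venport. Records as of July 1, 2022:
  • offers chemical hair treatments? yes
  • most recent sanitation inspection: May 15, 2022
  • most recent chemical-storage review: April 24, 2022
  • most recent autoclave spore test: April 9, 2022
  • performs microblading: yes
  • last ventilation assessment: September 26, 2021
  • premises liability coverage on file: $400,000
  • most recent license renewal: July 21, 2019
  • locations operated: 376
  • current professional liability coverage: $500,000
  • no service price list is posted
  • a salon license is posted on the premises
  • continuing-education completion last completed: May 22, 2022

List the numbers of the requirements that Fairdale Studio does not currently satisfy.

1. license renewal 1076 days ago vs limit 730 → not met
2. autoclave spore test 83 days ago vs limit 90 → met
3. salon license present → met
4. professional liability coverage $500,000 < $575,000 → not met
5. sanitation inspection 47 days ago vs limit 60 → met
6. condition 'offers chemical hair treatments' holds; ventilation assessment 278 days ago vs limit 270 → not met
7. premises liability coverage $400,000 < $450,000 → not met
8. condition 'performs microblading' holds; service price list absent → not met
9. continuing-education completion 40 days ago vs limit 45 → met
10. chemical-storage review 68 days ago vs limit 90 → met
Not met: 1, 4, 6, 7, 8

1, 4, 6, 7, 8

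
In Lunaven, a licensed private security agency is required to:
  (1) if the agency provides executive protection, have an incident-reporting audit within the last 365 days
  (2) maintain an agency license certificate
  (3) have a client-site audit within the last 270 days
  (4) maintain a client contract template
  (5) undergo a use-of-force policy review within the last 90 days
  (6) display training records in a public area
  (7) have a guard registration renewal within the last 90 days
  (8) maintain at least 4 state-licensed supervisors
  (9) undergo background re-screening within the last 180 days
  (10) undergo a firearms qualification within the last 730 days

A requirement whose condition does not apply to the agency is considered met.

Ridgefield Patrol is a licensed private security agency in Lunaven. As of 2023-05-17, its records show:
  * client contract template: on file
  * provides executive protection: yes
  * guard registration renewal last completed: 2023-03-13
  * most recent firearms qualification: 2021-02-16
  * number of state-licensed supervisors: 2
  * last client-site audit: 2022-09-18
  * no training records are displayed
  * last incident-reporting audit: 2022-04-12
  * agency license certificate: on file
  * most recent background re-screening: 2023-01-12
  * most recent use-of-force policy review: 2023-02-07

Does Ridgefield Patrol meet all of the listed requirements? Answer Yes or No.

No

1. condition 'provides executive protection' holds; incident-reporting audit 400 days ago vs limit 365 → not met
2. agency license certificate present → met
3. client-site audit 241 days ago vs limit 270 → met
4. client contract template present → met
5. use-of-force policy review 99 days ago vs limit 90 → not met
6. training records absent → not met
7. guard registration renewal 65 days ago vs limit 90 → met
8. state-licensed supervisors 2 < 4 → not met
9. background re-screening 125 days ago vs limit 180 → met
10. firearms qualification 820 days ago vs limit 730 → not met
Not met: 1, 5, 6, 8, 10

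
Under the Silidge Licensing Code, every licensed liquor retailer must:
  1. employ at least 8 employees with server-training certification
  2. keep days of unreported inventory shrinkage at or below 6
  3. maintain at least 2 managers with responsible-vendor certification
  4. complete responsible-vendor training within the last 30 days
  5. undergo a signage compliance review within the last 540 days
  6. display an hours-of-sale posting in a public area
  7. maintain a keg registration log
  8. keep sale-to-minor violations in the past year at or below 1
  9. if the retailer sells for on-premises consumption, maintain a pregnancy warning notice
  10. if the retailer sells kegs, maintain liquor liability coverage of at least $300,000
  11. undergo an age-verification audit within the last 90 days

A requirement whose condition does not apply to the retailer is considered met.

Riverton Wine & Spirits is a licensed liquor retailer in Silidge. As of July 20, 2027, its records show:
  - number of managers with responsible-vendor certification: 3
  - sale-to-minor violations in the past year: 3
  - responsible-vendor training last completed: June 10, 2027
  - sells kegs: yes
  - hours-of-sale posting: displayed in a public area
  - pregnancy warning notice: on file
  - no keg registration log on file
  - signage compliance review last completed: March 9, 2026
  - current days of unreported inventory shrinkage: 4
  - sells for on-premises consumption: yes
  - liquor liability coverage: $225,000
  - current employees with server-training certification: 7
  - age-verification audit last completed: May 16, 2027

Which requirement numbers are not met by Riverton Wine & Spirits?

1, 4, 7, 8, 10

1. employees with server-training certification 7 < 8 → not met
2. days of unreported inventory shrinkage 4 ≤ 6 → met
3. managers with responsible-vendor certification 3 ≥ 2 → met
4. responsible-vendor training 40 days ago vs limit 30 → not met
5. signage compliance review 498 days ago vs limit 540 → met
6. hours-of-sale posting present → met
7. keg registration log absent → not met
8. sale-to-minor violations in the past year 3 > 1 → not met
9. condition 'sells for on-premises consumption' holds; pregnancy warning notice present → met
10. condition 'sells kegs' holds; liquor liability coverage $225,000 < $300,000 → not met
11. age-verification audit 65 days ago vs limit 90 → met
Not met: 1, 4, 7, 8, 10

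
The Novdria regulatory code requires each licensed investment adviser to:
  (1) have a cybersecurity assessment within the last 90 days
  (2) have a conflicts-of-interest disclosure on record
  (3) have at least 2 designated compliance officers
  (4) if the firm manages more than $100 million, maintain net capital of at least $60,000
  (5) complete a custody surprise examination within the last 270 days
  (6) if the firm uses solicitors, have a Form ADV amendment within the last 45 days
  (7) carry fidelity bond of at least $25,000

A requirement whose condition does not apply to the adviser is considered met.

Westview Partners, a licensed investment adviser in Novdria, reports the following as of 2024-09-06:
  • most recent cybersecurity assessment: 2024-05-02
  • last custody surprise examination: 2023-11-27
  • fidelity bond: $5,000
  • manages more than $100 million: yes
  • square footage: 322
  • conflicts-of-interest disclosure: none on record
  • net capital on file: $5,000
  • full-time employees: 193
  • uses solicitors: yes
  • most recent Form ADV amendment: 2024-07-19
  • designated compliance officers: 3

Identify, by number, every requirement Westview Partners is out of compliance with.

1, 2, 4, 5, 6, 7

1. cybersecurity assessment 127 days ago vs limit 90 → not met
2. conflicts-of-interest disclosure absent → not met
3. designated compliance officers 3 ≥ 2 → met
4. condition 'manages more than $100 million' holds; net capital $5,000 < $60,000 → not met
5. custody surprise examination 284 days ago vs limit 270 → not met
6. condition 'uses solicitors' holds; Form ADV amendment 49 days ago vs limit 45 → not met
7. fidelity bond $5,000 < $25,000 → not met
Not met: 1, 2, 4, 5, 6, 7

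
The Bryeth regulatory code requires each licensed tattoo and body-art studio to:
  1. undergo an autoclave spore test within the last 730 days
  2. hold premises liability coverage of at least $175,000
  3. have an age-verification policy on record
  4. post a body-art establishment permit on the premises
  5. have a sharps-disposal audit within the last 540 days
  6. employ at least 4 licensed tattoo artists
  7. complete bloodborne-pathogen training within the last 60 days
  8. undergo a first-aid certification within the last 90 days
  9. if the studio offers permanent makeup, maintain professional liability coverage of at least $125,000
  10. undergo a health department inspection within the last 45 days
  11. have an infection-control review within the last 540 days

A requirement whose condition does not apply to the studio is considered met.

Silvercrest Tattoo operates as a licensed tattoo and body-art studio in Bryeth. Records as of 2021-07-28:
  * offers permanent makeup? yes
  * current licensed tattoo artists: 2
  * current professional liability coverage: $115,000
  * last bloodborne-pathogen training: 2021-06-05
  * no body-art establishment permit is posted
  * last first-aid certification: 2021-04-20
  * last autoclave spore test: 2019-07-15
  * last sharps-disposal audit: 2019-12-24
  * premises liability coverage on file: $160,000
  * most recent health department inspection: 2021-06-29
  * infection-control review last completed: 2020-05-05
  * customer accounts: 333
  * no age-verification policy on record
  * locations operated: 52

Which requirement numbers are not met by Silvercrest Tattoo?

1. autoclave spore test 744 days ago vs limit 730 → not met
2. premises liability coverage $160,000 < $175,000 → not met
3. age-verification policy absent → not met
4. body-art establishment permit absent → not met
5. sharps-disposal audit 582 days ago vs limit 540 → not met
6. licensed tattoo artists 2 < 4 → not met
7. bloodborne-pathogen training 53 days ago vs limit 60 → met
8. first-aid certification 99 days ago vs limit 90 → not met
9. condition 'offers permanent makeup' holds; professional liability coverage $115,000 < $125,000 → not met
10. health department inspection 29 days ago vs limit 45 → met
11. infection-control review 449 days ago vs limit 540 → met
Not met: 1, 2, 3, 4, 5, 6, 8, 9

1, 2, 3, 4, 5, 6, 8, 9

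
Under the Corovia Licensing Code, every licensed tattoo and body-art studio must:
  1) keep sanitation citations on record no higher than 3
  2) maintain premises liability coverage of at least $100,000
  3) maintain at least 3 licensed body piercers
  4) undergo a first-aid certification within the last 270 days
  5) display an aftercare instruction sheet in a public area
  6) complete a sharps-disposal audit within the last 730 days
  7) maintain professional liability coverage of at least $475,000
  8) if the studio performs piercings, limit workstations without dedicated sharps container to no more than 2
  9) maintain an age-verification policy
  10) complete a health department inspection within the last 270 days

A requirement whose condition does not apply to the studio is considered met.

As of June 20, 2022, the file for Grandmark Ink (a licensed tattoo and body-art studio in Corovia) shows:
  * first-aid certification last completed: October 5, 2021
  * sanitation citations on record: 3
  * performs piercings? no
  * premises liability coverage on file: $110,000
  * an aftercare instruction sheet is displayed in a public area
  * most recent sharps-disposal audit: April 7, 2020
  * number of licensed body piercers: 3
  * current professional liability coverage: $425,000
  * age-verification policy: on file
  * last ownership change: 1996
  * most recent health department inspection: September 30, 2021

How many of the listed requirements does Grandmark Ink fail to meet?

2

1. sanitation citations on record 3 ≤ 3 → met
2. premises liability coverage $110,000 ≥ $100,000 → met
3. licensed body piercers 3 ≥ 3 → met
4. first-aid certification 258 days ago vs limit 270 → met
5. aftercare instruction sheet present → met
6. sharps-disposal audit 804 days ago vs limit 730 → not met
7. professional liability coverage $425,000 < $475,000 → not met
8. condition 'performs piercings' does not hold → requirement n/a → met
9. age-verification policy present → met
10. health department inspection 263 days ago vs limit 270 → met
Not met: 2 of 10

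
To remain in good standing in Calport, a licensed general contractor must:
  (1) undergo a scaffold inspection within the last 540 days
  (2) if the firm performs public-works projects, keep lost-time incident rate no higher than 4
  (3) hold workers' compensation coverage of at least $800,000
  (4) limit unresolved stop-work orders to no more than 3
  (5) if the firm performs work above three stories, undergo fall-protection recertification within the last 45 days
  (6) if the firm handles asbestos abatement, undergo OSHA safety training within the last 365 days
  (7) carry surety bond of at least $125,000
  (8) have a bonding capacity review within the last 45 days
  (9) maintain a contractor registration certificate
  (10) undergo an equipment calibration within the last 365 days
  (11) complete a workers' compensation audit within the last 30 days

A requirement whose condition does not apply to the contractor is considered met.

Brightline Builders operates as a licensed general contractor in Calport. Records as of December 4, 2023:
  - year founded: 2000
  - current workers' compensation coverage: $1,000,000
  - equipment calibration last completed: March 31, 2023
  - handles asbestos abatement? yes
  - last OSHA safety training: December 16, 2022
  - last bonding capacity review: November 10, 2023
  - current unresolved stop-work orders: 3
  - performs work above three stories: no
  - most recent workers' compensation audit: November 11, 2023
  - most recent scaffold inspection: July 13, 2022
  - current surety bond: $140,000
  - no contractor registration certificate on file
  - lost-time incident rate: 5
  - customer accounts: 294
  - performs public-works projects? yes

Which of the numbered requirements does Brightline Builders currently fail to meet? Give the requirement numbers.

2, 9

1. scaffold inspection 509 days ago vs limit 540 → met
2. condition 'performs public-works projects' holds; lost-time incident rate 5 > 4 → not met
3. workers' compensation coverage $1,000,000 ≥ $800,000 → met
4. unresolved stop-work orders 3 ≤ 3 → met
5. condition 'performs work above three stories' does not hold → requirement n/a → met
6. condition 'handles asbestos abatement' holds; OSHA safety training 353 days ago vs limit 365 → met
7. surety bond $140,000 ≥ $125,000 → met
8. bonding capacity review 24 days ago vs limit 45 → met
9. contractor registration certificate absent → not met
10. equipment calibration 248 days ago vs limit 365 → met
11. workers' compensation audit 23 days ago vs limit 30 → met
Not met: 2, 9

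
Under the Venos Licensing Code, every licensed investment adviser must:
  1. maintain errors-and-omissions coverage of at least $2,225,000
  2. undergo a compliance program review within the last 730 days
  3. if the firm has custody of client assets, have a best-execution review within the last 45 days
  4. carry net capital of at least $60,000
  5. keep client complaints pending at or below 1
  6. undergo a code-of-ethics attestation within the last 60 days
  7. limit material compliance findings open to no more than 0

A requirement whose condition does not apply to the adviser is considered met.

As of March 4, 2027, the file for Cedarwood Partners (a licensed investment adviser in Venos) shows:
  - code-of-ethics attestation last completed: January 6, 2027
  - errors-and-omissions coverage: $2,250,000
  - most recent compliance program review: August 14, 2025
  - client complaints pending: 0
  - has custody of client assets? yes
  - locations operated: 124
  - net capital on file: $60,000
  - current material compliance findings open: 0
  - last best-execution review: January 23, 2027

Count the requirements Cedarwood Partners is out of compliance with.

1. errors-and-omissions coverage $2,250,000 ≥ $2,225,000 → met
2. compliance program review 567 days ago vs limit 730 → met
3. condition 'has custody of client assets' holds; best-execution review 40 days ago vs limit 45 → met
4. net capital $60,000 ≥ $60,000 → met
5. client complaints pending 0 ≤ 1 → met
6. code-of-ethics attestation 57 days ago vs limit 60 → met
7. material compliance findings open 0 ≤ 0 → met
Not met: 0 of 7

0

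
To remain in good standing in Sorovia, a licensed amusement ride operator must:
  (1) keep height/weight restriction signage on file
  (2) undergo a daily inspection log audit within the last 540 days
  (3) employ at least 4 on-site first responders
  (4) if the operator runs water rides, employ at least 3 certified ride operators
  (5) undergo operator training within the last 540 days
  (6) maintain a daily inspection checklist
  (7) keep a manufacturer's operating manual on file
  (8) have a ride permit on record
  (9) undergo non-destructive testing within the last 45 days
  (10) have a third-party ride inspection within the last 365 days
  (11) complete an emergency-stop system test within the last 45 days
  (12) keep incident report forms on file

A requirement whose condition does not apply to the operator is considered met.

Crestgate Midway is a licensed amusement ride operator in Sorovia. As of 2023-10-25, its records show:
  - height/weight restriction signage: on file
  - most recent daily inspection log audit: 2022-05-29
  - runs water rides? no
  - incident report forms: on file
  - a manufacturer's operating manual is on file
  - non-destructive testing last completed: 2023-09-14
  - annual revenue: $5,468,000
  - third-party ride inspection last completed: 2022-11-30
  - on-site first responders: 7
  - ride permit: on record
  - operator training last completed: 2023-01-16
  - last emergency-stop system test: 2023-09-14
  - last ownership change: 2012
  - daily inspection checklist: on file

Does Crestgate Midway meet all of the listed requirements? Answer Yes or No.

Yes

1. height/weight restriction signage present → met
2. daily inspection log audit 514 days ago vs limit 540 → met
3. on-site first responders 7 ≥ 4 → met
4. condition 'runs water rides' does not hold → requirement n/a → met
5. operator training 282 days ago vs limit 540 → met
6. daily inspection checklist present → met
7. manufacturer's operating manual present → met
8. ride permit present → met
9. non-destructive testing 41 days ago vs limit 45 → met
10. third-party ride inspection 329 days ago vs limit 365 → met
11. emergency-stop system test 41 days ago vs limit 45 → met
12. incident report forms present → met
All met.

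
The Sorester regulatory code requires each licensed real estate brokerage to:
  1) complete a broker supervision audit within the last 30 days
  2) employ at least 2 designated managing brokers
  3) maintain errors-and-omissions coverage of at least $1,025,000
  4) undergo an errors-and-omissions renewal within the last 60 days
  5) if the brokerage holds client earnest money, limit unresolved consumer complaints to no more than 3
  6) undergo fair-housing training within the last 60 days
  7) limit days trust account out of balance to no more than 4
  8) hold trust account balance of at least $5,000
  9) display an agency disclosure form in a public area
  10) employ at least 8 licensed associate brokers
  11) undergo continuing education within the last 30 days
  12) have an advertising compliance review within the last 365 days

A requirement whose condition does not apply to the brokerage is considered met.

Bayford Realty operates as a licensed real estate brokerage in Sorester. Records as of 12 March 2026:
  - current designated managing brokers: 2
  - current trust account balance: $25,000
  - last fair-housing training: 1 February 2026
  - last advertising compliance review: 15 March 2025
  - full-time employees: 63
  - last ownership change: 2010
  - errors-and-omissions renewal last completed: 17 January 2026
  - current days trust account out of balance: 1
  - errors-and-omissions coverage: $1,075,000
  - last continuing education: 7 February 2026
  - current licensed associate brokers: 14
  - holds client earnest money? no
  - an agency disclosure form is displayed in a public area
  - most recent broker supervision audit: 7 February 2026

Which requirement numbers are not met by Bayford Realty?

1, 11

1. broker supervision audit 33 days ago vs limit 30 → not met
2. designated managing brokers 2 ≥ 2 → met
3. errors-and-omissions coverage $1,075,000 ≥ $1,025,000 → met
4. errors-and-omissions renewal 54 days ago vs limit 60 → met
5. condition 'holds client earnest money' does not hold → requirement n/a → met
6. fair-housing training 39 days ago vs limit 60 → met
7. days trust account out of balance 1 ≤ 4 → met
8. trust account balance $25,000 ≥ $5,000 → met
9. agency disclosure form present → met
10. licensed associate brokers 14 ≥ 8 → met
11. continuing education 33 days ago vs limit 30 → not met
12. advertising compliance review 362 days ago vs limit 365 → met
Not met: 1, 11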